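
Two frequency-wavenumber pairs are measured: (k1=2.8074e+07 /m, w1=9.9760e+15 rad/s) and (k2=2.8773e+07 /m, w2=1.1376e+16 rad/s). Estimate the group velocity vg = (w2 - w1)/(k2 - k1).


vg = (w2 - w1) / (k2 - k1)
= (1.1376e+16 - 9.9760e+15) / (2.8773e+07 - 2.8074e+07)
= 1.4000e+15 / 6.9900e+05
= 2.0029e+09 m/s

2.0029e+09


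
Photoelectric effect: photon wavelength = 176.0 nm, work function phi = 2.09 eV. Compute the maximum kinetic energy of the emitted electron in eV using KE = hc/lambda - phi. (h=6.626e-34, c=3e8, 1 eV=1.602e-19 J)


E_photon = hc / lambda
= (6.626e-34)(3e8) / (176.0e-9)
= 1.1294e-18 J
= 7.0501 eV
KE = E_photon - phi
= 7.0501 - 2.09
= 4.9601 eV

4.9601


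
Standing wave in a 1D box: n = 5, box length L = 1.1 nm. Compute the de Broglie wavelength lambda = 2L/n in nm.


lambda = 2L / n
= 2 * 1.1 / 5
= 2.2 / 5
= 0.44 nm

0.44


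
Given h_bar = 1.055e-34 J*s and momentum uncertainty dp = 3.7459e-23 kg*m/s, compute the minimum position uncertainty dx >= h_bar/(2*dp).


dx = h_bar / (2 * dp)
= 1.055e-34 / (2 * 3.7459e-23)
= 1.055e-34 / 7.4918e-23
= 1.4082e-12 m

1.4082e-12


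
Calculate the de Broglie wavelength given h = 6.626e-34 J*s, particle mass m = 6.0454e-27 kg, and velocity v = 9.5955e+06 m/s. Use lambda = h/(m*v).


lambda = h / (m * v)
= 6.626e-34 / (6.0454e-27 * 9.5955e+06)
= 6.626e-34 / 5.8009e-20
= 1.1422e-14 m

1.1422e-14


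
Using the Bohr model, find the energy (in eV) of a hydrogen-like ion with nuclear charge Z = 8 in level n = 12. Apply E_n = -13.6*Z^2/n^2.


E_n = -13.6 * Z^2 / n^2
= -13.6 * 8^2 / 12^2
= -13.6 * 64 / 144
= -6.0444 eV

-6.0444


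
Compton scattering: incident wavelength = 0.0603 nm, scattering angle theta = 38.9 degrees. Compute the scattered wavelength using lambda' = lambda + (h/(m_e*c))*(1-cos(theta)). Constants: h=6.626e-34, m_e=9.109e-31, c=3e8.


Compton wavelength: h/(m_e*c) = 2.4247e-12 m
d_lambda = 2.4247e-12 * (1 - cos(38.9 deg))
= 2.4247e-12 * 0.221757
= 5.3770e-13 m = 0.000538 nm
lambda' = 0.0603 + 0.000538
= 0.060838 nm

0.060838


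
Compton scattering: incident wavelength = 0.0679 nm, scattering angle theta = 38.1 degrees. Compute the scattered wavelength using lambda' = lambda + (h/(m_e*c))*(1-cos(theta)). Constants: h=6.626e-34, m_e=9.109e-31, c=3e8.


Compton wavelength: h/(m_e*c) = 2.4247e-12 m
d_lambda = 2.4247e-12 * (1 - cos(38.1 deg))
= 2.4247e-12 * 0.213065
= 5.1662e-13 m = 0.000517 nm
lambda' = 0.0679 + 0.000517
= 0.068417 nm

0.068417


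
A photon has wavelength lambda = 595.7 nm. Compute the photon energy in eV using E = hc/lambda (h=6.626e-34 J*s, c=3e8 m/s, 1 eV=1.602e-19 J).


E = hc / lambda
= (6.626e-34)(3e8) / (595.7e-9)
= 1.9878e-25 / 5.9570e-07
= 3.3369e-19 J
Converting to eV: 3.3369e-19 / 1.602e-19
= 2.083 eV

2.083


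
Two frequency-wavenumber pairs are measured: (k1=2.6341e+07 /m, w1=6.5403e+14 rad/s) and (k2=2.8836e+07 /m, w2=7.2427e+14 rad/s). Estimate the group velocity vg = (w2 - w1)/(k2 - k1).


vg = (w2 - w1) / (k2 - k1)
= (7.2427e+14 - 6.5403e+14) / (2.8836e+07 - 2.6341e+07)
= 7.0240e+13 / 2.4950e+06
= 2.8152e+07 m/s

2.8152e+07


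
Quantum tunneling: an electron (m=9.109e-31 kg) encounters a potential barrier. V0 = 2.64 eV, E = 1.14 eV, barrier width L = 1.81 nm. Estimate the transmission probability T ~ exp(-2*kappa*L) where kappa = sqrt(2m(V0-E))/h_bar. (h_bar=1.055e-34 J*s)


V0 - E = 1.5 eV = 2.4030e-19 J
kappa = sqrt(2 * m * (V0-E)) / h_bar
= sqrt(2 * 9.109e-31 * 2.4030e-19) / 1.055e-34
= 6.2715e+09 /m
2*kappa*L = 2 * 6.2715e+09 * 1.81e-9
= 22.703
T = exp(-22.703) = 1.381053e-10

1.381053e-10


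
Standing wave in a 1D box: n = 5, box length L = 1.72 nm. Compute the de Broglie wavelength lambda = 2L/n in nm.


lambda = 2L / n
= 2 * 1.72 / 5
= 3.44 / 5
= 0.688 nm

0.688


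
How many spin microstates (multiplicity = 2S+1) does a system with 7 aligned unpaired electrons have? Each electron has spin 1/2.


Total spin S = N * (1/2) = 7 * 0.5 = 3.5
Spin multiplicity = 2S + 1
= 2 * 3.5 + 1
= 8

8


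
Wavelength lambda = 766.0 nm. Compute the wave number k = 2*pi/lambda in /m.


k = 2 * pi / lambda
= 6.2832 / (766.0e-9)
= 6.2832 / 7.6600e-07
= 8.2026e+06 /m

8.2026e+06


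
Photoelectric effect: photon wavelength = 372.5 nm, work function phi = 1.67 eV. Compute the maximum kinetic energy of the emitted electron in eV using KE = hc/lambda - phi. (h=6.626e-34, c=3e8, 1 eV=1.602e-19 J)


E_photon = hc / lambda
= (6.626e-34)(3e8) / (372.5e-9)
= 5.3364e-19 J
= 3.3311 eV
KE = E_photon - phi
= 3.3311 - 1.67
= 1.6611 eV

1.6611


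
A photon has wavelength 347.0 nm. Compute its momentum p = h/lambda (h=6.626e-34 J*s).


p = h / lambda
= 6.626e-34 / (347.0e-9)
= 6.626e-34 / 3.4700e-07
= 1.9095e-27 kg*m/s

1.9095e-27


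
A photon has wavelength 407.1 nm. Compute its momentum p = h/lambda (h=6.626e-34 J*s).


p = h / lambda
= 6.626e-34 / (407.1e-9)
= 6.626e-34 / 4.0710e-07
= 1.6276e-27 kg*m/s

1.6276e-27


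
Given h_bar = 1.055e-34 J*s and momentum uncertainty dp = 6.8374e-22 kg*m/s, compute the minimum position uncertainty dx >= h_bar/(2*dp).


dx = h_bar / (2 * dp)
= 1.055e-34 / (2 * 6.8374e-22)
= 1.055e-34 / 1.3675e-21
= 7.7149e-14 m

7.7149e-14


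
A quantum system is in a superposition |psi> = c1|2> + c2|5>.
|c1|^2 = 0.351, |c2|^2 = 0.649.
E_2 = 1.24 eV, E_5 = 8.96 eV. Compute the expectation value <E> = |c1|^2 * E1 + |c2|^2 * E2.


<E> = |c1|^2 * E1 + |c2|^2 * E2
= 0.351 * 1.24 + 0.649 * 8.96
= 0.4352 + 5.815
= 6.2503 eV

6.2503


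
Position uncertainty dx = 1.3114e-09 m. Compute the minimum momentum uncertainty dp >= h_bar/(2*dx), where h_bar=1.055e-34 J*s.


dp = h_bar / (2 * dx)
= 1.055e-34 / (2 * 1.3114e-09)
= 1.055e-34 / 2.6228e-09
= 4.0224e-26 kg*m/s

4.0224e-26


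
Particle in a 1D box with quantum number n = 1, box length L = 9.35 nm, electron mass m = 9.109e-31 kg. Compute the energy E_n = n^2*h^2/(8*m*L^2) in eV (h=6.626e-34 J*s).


E = n^2 * h^2 / (8 * m * L^2)
= 1^2 * (6.626e-34)^2 / (8 * 9.109e-31 * (9.35e-9)^2)
= 1 * 4.3904e-67 / (8 * 9.109e-31 * 8.7423e-17)
= 6.8916e-22 J
= 0.0043 eV

0.0043


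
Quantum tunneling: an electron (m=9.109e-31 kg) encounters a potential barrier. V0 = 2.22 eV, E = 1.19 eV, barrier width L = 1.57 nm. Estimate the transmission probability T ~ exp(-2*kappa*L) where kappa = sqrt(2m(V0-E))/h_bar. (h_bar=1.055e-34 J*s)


V0 - E = 1.03 eV = 1.6501e-19 J
kappa = sqrt(2 * m * (V0-E)) / h_bar
= sqrt(2 * 9.109e-31 * 1.6501e-19) / 1.055e-34
= 5.1969e+09 /m
2*kappa*L = 2 * 5.1969e+09 * 1.57e-9
= 16.3184
T = exp(-16.3184) = 8.184868e-08

8.184868e-08


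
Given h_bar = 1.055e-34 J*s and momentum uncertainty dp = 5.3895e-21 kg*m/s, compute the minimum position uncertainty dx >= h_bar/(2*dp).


dx = h_bar / (2 * dp)
= 1.055e-34 / (2 * 5.3895e-21)
= 1.055e-34 / 1.0779e-20
= 9.7875e-15 m

9.7875e-15


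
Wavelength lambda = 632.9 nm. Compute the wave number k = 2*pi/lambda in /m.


k = 2 * pi / lambda
= 6.2832 / (632.9e-9)
= 6.2832 / 6.3290e-07
= 9.9276e+06 /m

9.9276e+06


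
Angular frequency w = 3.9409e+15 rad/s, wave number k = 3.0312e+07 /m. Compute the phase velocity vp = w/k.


vp = w / k
= 3.9409e+15 / 3.0312e+07
= 1.3001e+08 m/s

1.3001e+08


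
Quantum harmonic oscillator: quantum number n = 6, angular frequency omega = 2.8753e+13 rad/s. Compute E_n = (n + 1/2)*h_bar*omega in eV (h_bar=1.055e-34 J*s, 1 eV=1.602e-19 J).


E = (n + 1/2) * h_bar * omega
= (6 + 0.5) * 1.055e-34 * 2.8753e+13
= 6.5 * 3.0334e-21
= 1.9717e-20 J
= 0.1231 eV

0.1231


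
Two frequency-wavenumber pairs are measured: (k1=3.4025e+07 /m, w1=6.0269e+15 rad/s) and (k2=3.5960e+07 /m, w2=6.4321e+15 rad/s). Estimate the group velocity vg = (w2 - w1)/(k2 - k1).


vg = (w2 - w1) / (k2 - k1)
= (6.4321e+15 - 6.0269e+15) / (3.5960e+07 - 3.4025e+07)
= 4.0520e+14 / 1.9350e+06
= 2.0941e+08 m/s

2.0941e+08


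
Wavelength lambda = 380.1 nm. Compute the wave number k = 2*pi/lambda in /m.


k = 2 * pi / lambda
= 6.2832 / (380.1e-9)
= 6.2832 / 3.8010e-07
= 1.6530e+07 /m

1.6530e+07


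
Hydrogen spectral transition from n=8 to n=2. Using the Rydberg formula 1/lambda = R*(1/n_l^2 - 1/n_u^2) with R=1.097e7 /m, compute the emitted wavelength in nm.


1/lambda = R * (1/n_l^2 - 1/n_u^2)
= 1.097e7 * (1/2^2 - 1/8^2)
= 1.097e7 * (0.25 - 0.015625)
= 1.097e7 * 0.234375
= 2.5711e+06 /m
lambda = 1 / 2.5711e+06 = 388.9395 nm

388.9395


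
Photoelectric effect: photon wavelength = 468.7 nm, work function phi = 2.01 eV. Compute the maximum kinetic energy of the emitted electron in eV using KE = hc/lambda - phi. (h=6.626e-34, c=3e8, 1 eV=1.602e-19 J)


E_photon = hc / lambda
= (6.626e-34)(3e8) / (468.7e-9)
= 4.2411e-19 J
= 2.6474 eV
KE = E_photon - phi
= 2.6474 - 2.01
= 0.6374 eV

0.6374


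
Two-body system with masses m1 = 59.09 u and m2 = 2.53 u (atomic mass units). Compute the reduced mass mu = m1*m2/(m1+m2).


mu = m1 * m2 / (m1 + m2)
= 59.09 * 2.53 / (59.09 + 2.53)
= 149.4977 / 61.62
= 2.4261 u

2.4261


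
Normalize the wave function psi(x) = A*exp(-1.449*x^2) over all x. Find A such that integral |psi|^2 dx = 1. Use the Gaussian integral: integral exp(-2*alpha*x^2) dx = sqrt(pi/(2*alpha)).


integral |psi|^2 dx = A^2 * sqrt(pi/(2*alpha)) = 1
A^2 = sqrt(2*alpha/pi)
= sqrt(2 * 1.449 / pi)
= 0.960449
A = sqrt(0.960449)
= 0.98

0.98


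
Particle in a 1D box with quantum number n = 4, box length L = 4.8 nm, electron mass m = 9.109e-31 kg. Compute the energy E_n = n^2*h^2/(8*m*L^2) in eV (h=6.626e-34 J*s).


E = n^2 * h^2 / (8 * m * L^2)
= 4^2 * (6.626e-34)^2 / (8 * 9.109e-31 * (4.8e-9)^2)
= 16 * 4.3904e-67 / (8 * 9.109e-31 * 2.3040e-17)
= 4.1839e-20 J
= 0.2612 eV

0.2612


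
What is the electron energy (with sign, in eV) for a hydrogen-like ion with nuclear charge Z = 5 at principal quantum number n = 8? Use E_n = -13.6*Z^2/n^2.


E_n = -13.6 * Z^2 / n^2
= -13.6 * 5^2 / 8^2
= -13.6 * 25 / 64
= -5.3125 eV

-5.3125


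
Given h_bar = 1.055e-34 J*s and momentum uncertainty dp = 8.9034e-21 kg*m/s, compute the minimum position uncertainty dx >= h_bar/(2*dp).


dx = h_bar / (2 * dp)
= 1.055e-34 / (2 * 8.9034e-21)
= 1.055e-34 / 1.7807e-20
= 5.9247e-15 m

5.9247e-15


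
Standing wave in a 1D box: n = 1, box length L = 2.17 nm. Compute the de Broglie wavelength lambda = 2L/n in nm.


lambda = 2L / n
= 2 * 2.17 / 1
= 4.34 / 1
= 4.34 nm

4.34


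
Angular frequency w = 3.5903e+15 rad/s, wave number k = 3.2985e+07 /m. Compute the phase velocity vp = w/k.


vp = w / k
= 3.5903e+15 / 3.2985e+07
= 1.0885e+08 m/s

1.0885e+08


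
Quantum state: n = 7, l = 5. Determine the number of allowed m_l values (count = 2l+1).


m_l ranges from -l to +l in integer steps
So m_l goes from -5 to +5
Count = 2l + 1 = 2*5 + 1
= 11

11


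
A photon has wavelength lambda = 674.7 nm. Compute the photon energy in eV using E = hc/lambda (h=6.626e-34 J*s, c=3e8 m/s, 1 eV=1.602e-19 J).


E = hc / lambda
= (6.626e-34)(3e8) / (674.7e-9)
= 1.9878e-25 / 6.7470e-07
= 2.9462e-19 J
Converting to eV: 2.9462e-19 / 1.602e-19
= 1.8391 eV

1.8391


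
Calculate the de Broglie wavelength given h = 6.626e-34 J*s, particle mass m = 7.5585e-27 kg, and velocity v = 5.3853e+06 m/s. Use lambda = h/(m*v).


lambda = h / (m * v)
= 6.626e-34 / (7.5585e-27 * 5.3853e+06)
= 6.626e-34 / 4.0705e-20
= 1.6278e-14 m

1.6278e-14


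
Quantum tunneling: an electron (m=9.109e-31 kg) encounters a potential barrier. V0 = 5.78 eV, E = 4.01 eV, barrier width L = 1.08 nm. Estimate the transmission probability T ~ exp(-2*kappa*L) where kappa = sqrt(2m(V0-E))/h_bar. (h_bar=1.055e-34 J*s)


V0 - E = 1.77 eV = 2.8355e-19 J
kappa = sqrt(2 * m * (V0-E)) / h_bar
= sqrt(2 * 9.109e-31 * 2.8355e-19) / 1.055e-34
= 6.8126e+09 /m
2*kappa*L = 2 * 6.8126e+09 * 1.08e-9
= 14.7153
T = exp(-14.7153) = 4.066496e-07

4.066496e-07


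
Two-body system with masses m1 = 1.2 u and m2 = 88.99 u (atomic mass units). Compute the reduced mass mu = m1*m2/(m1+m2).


mu = m1 * m2 / (m1 + m2)
= 1.2 * 88.99 / (1.2 + 88.99)
= 106.788 / 90.19
= 1.184 u

1.184


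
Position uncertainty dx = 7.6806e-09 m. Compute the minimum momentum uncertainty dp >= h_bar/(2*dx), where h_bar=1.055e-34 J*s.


dp = h_bar / (2 * dx)
= 1.055e-34 / (2 * 7.6806e-09)
= 1.055e-34 / 1.5361e-08
= 6.8680e-27 kg*m/s

6.8680e-27


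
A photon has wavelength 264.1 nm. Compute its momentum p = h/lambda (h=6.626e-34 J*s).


p = h / lambda
= 6.626e-34 / (264.1e-9)
= 6.626e-34 / 2.6410e-07
= 2.5089e-27 kg*m/s

2.5089e-27


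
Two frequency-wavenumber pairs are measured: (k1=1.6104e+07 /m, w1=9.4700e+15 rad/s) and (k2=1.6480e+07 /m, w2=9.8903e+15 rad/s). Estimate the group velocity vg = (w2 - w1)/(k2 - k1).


vg = (w2 - w1) / (k2 - k1)
= (9.8903e+15 - 9.4700e+15) / (1.6480e+07 - 1.6104e+07)
= 4.2030e+14 / 3.7600e+05
= 1.1178e+09 m/s

1.1178e+09


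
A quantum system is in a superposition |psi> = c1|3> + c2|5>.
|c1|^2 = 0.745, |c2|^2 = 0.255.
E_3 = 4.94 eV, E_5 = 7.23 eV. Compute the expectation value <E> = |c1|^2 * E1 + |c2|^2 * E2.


<E> = |c1|^2 * E1 + |c2|^2 * E2
= 0.745 * 4.94 + 0.255 * 7.23
= 3.6803 + 1.8437
= 5.524 eV

5.524


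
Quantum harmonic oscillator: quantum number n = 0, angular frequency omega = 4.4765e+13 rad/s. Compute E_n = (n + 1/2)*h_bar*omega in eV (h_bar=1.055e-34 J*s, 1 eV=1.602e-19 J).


E = (n + 1/2) * h_bar * omega
= (0 + 0.5) * 1.055e-34 * 4.4765e+13
= 0.5 * 4.7227e-21
= 2.3614e-21 J
= 0.0147 eV

0.0147


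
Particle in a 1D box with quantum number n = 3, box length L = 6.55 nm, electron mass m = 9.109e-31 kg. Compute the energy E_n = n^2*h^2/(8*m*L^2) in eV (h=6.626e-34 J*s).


E = n^2 * h^2 / (8 * m * L^2)
= 3^2 * (6.626e-34)^2 / (8 * 9.109e-31 * (6.55e-9)^2)
= 9 * 4.3904e-67 / (8 * 9.109e-31 * 4.2902e-17)
= 1.2639e-20 J
= 0.0789 eV

0.0789


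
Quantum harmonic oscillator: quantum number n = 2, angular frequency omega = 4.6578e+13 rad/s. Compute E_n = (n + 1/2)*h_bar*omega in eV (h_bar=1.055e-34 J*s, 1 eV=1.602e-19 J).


E = (n + 1/2) * h_bar * omega
= (2 + 0.5) * 1.055e-34 * 4.6578e+13
= 2.5 * 4.9140e-21
= 1.2285e-20 J
= 0.0767 eV

0.0767


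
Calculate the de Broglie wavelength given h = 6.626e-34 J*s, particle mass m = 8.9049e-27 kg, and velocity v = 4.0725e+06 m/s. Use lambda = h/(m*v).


lambda = h / (m * v)
= 6.626e-34 / (8.9049e-27 * 4.0725e+06)
= 6.626e-34 / 3.6265e-20
= 1.8271e-14 m

1.8271e-14


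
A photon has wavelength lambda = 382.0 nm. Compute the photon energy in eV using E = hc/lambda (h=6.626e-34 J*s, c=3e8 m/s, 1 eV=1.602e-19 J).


E = hc / lambda
= (6.626e-34)(3e8) / (382.0e-9)
= 1.9878e-25 / 3.8200e-07
= 5.2037e-19 J
Converting to eV: 5.2037e-19 / 1.602e-19
= 3.2482 eV

3.2482


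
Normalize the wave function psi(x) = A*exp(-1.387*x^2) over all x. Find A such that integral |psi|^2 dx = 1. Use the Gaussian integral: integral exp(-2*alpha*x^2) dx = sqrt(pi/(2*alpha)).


integral |psi|^2 dx = A^2 * sqrt(pi/(2*alpha)) = 1
A^2 = sqrt(2*alpha/pi)
= sqrt(2 * 1.387 / pi)
= 0.939676
A = sqrt(0.939676)
= 0.9694

0.9694


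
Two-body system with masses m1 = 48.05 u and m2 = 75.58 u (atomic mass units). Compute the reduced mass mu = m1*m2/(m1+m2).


mu = m1 * m2 / (m1 + m2)
= 48.05 * 75.58 / (48.05 + 75.58)
= 3631.619 / 123.63
= 29.3749 u

29.3749


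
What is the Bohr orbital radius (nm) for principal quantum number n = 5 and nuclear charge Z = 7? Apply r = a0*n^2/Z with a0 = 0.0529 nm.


r = a0 * n^2 / Z
= 0.0529 * 5^2 / 7
= 0.0529 * 25 / 7
= 0.1889 nm

0.1889


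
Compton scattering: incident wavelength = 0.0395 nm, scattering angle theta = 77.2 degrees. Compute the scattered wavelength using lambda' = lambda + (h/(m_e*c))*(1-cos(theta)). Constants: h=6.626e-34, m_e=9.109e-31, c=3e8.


Compton wavelength: h/(m_e*c) = 2.4247e-12 m
d_lambda = 2.4247e-12 * (1 - cos(77.2 deg))
= 2.4247e-12 * 0.778452
= 1.8875e-12 m = 0.001888 nm
lambda' = 0.0395 + 0.001888
= 0.041388 nm

0.041388


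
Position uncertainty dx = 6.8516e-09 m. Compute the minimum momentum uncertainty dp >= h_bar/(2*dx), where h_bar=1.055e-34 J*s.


dp = h_bar / (2 * dx)
= 1.055e-34 / (2 * 6.8516e-09)
= 1.055e-34 / 1.3703e-08
= 7.6989e-27 kg*m/s

7.6989e-27


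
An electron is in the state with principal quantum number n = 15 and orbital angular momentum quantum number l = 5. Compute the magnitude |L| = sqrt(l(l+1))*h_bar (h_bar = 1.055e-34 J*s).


L = sqrt(l*(l+1)) * h_bar
= sqrt(5 * 6) * 1.055e-34
= sqrt(30) * 1.055e-34
= 5.4772 * 1.055e-34
= 5.7785e-34 J*s

5.7785e-34


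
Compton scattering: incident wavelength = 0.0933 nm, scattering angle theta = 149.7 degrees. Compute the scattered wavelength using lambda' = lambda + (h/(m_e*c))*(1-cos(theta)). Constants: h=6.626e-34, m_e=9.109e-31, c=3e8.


Compton wavelength: h/(m_e*c) = 2.4247e-12 m
d_lambda = 2.4247e-12 * (1 - cos(149.7 deg))
= 2.4247e-12 * 1.863396
= 4.5182e-12 m = 0.004518 nm
lambda' = 0.0933 + 0.004518
= 0.097818 nm

0.097818


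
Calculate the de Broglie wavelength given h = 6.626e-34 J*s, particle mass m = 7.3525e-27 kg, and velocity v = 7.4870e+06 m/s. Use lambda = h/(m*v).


lambda = h / (m * v)
= 6.626e-34 / (7.3525e-27 * 7.4870e+06)
= 6.626e-34 / 5.5048e-20
= 1.2037e-14 m

1.2037e-14


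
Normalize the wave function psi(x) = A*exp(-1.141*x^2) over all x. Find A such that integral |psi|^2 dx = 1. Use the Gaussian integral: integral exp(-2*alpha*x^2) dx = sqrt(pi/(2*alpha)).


integral |psi|^2 dx = A^2 * sqrt(pi/(2*alpha)) = 1
A^2 = sqrt(2*alpha/pi)
= sqrt(2 * 1.141 / pi)
= 0.852281
A = sqrt(0.852281)
= 0.9232

0.9232


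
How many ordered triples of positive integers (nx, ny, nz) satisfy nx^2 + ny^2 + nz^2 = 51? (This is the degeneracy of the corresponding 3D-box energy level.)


Enumerate all (nx, ny, nz) with nx^2 + ny^2 + nz^2 = 51:
(1,1,7)
(1,5,5)
(1,7,1)
(5,1,5)
(5,5,1)
(7,1,1)
Total degeneracy = 6

6


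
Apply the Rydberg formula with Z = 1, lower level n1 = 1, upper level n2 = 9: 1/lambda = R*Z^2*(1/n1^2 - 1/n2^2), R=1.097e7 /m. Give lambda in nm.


1/lambda = R * Z^2 * (1/n1^2 - 1/n2^2)
= 1.097e7 * 1^2 * (1/1^2 - 1/9^2)
= 1.097e7 * 1 * (1.0 - 0.012346)
= 1.0835e+07 /m
lambda = 1 / 1.0835e+07
= 92.2972 nm

92.2972


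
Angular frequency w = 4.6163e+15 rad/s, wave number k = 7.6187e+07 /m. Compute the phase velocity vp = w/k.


vp = w / k
= 4.6163e+15 / 7.6187e+07
= 6.0592e+07 m/s

6.0592e+07


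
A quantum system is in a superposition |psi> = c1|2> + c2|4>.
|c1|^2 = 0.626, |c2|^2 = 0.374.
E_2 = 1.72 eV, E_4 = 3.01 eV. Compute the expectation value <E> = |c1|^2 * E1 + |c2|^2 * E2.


<E> = |c1|^2 * E1 + |c2|^2 * E2
= 0.626 * 1.72 + 0.374 * 3.01
= 1.0767 + 1.1257
= 2.2025 eV

2.2025


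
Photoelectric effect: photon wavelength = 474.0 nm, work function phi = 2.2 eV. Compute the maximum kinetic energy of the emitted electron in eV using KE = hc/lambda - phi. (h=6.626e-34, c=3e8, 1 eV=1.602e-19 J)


E_photon = hc / lambda
= (6.626e-34)(3e8) / (474.0e-9)
= 4.1937e-19 J
= 2.6178 eV
KE = E_photon - phi
= 2.6178 - 2.2
= 0.4178 eV

0.4178


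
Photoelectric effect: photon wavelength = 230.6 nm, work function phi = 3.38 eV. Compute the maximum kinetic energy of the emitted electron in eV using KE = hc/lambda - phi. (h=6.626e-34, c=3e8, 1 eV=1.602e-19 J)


E_photon = hc / lambda
= (6.626e-34)(3e8) / (230.6e-9)
= 8.6201e-19 J
= 5.3808 eV
KE = E_photon - phi
= 5.3808 - 3.38
= 2.0008 eV

2.0008


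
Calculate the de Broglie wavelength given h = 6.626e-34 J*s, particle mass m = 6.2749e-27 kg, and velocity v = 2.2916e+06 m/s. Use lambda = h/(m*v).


lambda = h / (m * v)
= 6.626e-34 / (6.2749e-27 * 2.2916e+06)
= 6.626e-34 / 1.4380e-20
= 4.6079e-14 m

4.6079e-14


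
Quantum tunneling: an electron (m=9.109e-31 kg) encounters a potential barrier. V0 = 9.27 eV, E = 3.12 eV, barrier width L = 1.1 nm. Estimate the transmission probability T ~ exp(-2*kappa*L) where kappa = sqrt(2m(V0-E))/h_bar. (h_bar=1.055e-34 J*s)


V0 - E = 6.15 eV = 9.8523e-19 J
kappa = sqrt(2 * m * (V0-E)) / h_bar
= sqrt(2 * 9.109e-31 * 9.8523e-19) / 1.055e-34
= 1.2699e+10 /m
2*kappa*L = 2 * 1.2699e+10 * 1.1e-9
= 27.9376
T = exp(-27.9376) = 7.359468e-13

7.359468e-13


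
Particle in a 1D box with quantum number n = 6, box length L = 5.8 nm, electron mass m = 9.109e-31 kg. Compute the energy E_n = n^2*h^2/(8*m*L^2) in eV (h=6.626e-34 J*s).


E = n^2 * h^2 / (8 * m * L^2)
= 6^2 * (6.626e-34)^2 / (8 * 9.109e-31 * (5.8e-9)^2)
= 36 * 4.3904e-67 / (8 * 9.109e-31 * 3.3640e-17)
= 6.4475e-20 J
= 0.4025 eV

0.4025


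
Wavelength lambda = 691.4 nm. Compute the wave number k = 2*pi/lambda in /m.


k = 2 * pi / lambda
= 6.2832 / (691.4e-9)
= 6.2832 / 6.9140e-07
= 9.0876e+06 /m

9.0876e+06


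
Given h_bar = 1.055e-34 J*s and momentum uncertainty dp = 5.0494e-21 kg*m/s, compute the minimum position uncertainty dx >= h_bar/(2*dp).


dx = h_bar / (2 * dp)
= 1.055e-34 / (2 * 5.0494e-21)
= 1.055e-34 / 1.0099e-20
= 1.0447e-14 m

1.0447e-14


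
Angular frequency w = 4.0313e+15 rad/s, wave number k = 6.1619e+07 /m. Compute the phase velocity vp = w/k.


vp = w / k
= 4.0313e+15 / 6.1619e+07
= 6.5423e+07 m/s

6.5423e+07


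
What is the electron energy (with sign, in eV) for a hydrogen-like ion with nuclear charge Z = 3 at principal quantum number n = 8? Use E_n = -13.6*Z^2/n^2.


E_n = -13.6 * Z^2 / n^2
= -13.6 * 3^2 / 8^2
= -13.6 * 9 / 64
= -1.9125 eV

-1.9125


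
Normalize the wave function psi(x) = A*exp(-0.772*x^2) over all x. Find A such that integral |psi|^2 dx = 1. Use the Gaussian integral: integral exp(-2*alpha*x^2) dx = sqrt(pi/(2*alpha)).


integral |psi|^2 dx = A^2 * sqrt(pi/(2*alpha)) = 1
A^2 = sqrt(2*alpha/pi)
= sqrt(2 * 0.772 / pi)
= 0.70105
A = sqrt(0.70105)
= 0.8373

0.8373


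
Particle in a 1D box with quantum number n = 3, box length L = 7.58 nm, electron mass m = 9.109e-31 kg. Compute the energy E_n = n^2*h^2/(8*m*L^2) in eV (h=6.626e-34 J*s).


E = n^2 * h^2 / (8 * m * L^2)
= 3^2 * (6.626e-34)^2 / (8 * 9.109e-31 * (7.58e-9)^2)
= 9 * 4.3904e-67 / (8 * 9.109e-31 * 5.7456e-17)
= 9.4373e-21 J
= 0.0589 eV

0.0589


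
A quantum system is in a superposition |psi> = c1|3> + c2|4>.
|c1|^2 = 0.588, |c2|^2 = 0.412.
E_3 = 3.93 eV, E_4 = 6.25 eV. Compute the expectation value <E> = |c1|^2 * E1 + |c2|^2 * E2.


<E> = |c1|^2 * E1 + |c2|^2 * E2
= 0.588 * 3.93 + 0.412 * 6.25
= 2.3108 + 2.575
= 4.8858 eV

4.8858


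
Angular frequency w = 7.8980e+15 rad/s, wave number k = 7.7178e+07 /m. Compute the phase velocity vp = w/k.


vp = w / k
= 7.8980e+15 / 7.7178e+07
= 1.0233e+08 m/s

1.0233e+08


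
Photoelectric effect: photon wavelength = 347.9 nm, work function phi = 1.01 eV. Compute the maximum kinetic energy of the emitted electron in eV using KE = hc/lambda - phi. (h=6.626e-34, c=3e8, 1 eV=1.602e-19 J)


E_photon = hc / lambda
= (6.626e-34)(3e8) / (347.9e-9)
= 5.7137e-19 J
= 3.5666 eV
KE = E_photon - phi
= 3.5666 - 1.01
= 2.5566 eV

2.5566


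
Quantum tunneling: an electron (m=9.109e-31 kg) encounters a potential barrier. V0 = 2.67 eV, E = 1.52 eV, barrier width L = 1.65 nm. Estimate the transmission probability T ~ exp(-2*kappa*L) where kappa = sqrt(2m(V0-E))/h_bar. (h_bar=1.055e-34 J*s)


V0 - E = 1.15 eV = 1.8423e-19 J
kappa = sqrt(2 * m * (V0-E)) / h_bar
= sqrt(2 * 9.109e-31 * 1.8423e-19) / 1.055e-34
= 5.4913e+09 /m
2*kappa*L = 2 * 5.4913e+09 * 1.65e-9
= 18.1214
T = exp(-18.1214) = 1.348874e-08

1.348874e-08


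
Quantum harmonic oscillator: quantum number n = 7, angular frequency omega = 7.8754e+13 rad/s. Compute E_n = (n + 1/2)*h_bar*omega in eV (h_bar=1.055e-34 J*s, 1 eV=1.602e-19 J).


E = (n + 1/2) * h_bar * omega
= (7 + 0.5) * 1.055e-34 * 7.8754e+13
= 7.5 * 8.3085e-21
= 6.2314e-20 J
= 0.389 eV

0.389


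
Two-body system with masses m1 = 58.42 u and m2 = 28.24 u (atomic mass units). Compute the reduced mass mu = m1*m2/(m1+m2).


mu = m1 * m2 / (m1 + m2)
= 58.42 * 28.24 / (58.42 + 28.24)
= 1649.7808 / 86.66
= 19.0374 u

19.0374


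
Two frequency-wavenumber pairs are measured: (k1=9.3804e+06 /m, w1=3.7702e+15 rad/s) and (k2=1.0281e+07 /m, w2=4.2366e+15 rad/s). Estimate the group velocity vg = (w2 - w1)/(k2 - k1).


vg = (w2 - w1) / (k2 - k1)
= (4.2366e+15 - 3.7702e+15) / (1.0281e+07 - 9.3804e+06)
= 4.6640e+14 / 9.0060e+05
= 5.1788e+08 m/s

5.1788e+08


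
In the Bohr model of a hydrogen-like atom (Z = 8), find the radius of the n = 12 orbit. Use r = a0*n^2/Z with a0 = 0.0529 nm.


r = a0 * n^2 / Z
= 0.0529 * 12^2 / 8
= 0.0529 * 144 / 8
= 0.9522 nm

0.9522


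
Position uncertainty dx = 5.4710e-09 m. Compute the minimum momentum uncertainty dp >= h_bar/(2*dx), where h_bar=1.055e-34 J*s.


dp = h_bar / (2 * dx)
= 1.055e-34 / (2 * 5.4710e-09)
= 1.055e-34 / 1.0942e-08
= 9.6417e-27 kg*m/s

9.6417e-27


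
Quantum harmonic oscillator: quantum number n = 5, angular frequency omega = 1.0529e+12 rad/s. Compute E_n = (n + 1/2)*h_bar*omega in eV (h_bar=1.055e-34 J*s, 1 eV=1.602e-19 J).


E = (n + 1/2) * h_bar * omega
= (5 + 0.5) * 1.055e-34 * 1.0529e+12
= 5.5 * 1.1108e-22
= 6.1095e-22 J
= 0.0038 eV

0.0038


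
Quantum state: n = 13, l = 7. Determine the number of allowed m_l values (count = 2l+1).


m_l ranges from -l to +l in integer steps
So m_l goes from -7 to +7
Count = 2l + 1 = 2*7 + 1
= 15

15


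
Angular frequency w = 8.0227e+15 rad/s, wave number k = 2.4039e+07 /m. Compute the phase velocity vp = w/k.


vp = w / k
= 8.0227e+15 / 2.4039e+07
= 3.3374e+08 m/s

3.3374e+08


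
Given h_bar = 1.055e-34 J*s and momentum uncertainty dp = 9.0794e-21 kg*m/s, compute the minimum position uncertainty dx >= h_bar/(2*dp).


dx = h_bar / (2 * dp)
= 1.055e-34 / (2 * 9.0794e-21)
= 1.055e-34 / 1.8159e-20
= 5.8099e-15 m

5.8099e-15


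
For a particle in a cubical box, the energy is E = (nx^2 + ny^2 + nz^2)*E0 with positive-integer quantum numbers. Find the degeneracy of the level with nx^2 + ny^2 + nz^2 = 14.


Enumerate all (nx, ny, nz) with nx^2 + ny^2 + nz^2 = 14:
(1,2,3)
(1,3,2)
(2,1,3)
(2,3,1)
(3,1,2)
(3,2,1)
Total degeneracy = 6

6


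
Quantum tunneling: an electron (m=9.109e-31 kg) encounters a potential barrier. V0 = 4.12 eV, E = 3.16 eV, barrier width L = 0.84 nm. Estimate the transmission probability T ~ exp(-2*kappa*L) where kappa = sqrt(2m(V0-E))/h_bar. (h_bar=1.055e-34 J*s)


V0 - E = 0.96 eV = 1.5379e-19 J
kappa = sqrt(2 * m * (V0-E)) / h_bar
= sqrt(2 * 9.109e-31 * 1.5379e-19) / 1.055e-34
= 5.0172e+09 /m
2*kappa*L = 2 * 5.0172e+09 * 0.84e-9
= 8.429
T = exp(-8.429) = 2.184483e-04

2.184483e-04


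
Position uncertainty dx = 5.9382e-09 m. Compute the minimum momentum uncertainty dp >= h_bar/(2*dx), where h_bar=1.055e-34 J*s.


dp = h_bar / (2 * dx)
= 1.055e-34 / (2 * 5.9382e-09)
= 1.055e-34 / 1.1876e-08
= 8.8832e-27 kg*m/s

8.8832e-27


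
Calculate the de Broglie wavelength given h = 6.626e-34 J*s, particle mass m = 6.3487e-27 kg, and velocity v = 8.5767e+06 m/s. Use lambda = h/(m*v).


lambda = h / (m * v)
= 6.626e-34 / (6.3487e-27 * 8.5767e+06)
= 6.626e-34 / 5.4451e-20
= 1.2169e-14 m

1.2169e-14


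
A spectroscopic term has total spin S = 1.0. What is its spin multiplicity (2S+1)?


Spin multiplicity = 2S + 1
= 2 * 1.0 + 1
= 2.0 + 1
= 3

3


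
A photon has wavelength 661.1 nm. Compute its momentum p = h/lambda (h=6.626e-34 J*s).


p = h / lambda
= 6.626e-34 / (661.1e-9)
= 6.626e-34 / 6.6110e-07
= 1.0023e-27 kg*m/s

1.0023e-27


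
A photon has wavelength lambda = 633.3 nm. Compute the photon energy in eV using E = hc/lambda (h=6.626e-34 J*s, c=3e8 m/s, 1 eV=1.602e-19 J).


E = hc / lambda
= (6.626e-34)(3e8) / (633.3e-9)
= 1.9878e-25 / 6.3330e-07
= 3.1388e-19 J
Converting to eV: 3.1388e-19 / 1.602e-19
= 1.9593 eV

1.9593


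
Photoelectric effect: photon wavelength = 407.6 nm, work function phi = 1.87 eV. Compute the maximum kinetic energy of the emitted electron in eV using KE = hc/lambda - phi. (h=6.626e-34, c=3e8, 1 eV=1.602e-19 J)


E_photon = hc / lambda
= (6.626e-34)(3e8) / (407.6e-9)
= 4.8768e-19 J
= 3.0442 eV
KE = E_photon - phi
= 3.0442 - 1.87
= 1.1742 eV

1.1742


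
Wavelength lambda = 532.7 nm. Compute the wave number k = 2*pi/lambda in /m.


k = 2 * pi / lambda
= 6.2832 / (532.7e-9)
= 6.2832 / 5.3270e-07
= 1.1795e+07 /m

1.1795e+07


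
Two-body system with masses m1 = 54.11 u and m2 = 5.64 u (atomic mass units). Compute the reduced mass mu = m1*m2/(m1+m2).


mu = m1 * m2 / (m1 + m2)
= 54.11 * 5.64 / (54.11 + 5.64)
= 305.1804 / 59.75
= 5.1076 u

5.1076


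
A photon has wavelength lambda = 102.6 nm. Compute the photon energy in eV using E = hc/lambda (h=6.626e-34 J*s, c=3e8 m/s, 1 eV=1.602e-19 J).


E = hc / lambda
= (6.626e-34)(3e8) / (102.6e-9)
= 1.9878e-25 / 1.0260e-07
= 1.9374e-18 J
Converting to eV: 1.9374e-18 / 1.602e-19
= 12.0938 eV

12.0938


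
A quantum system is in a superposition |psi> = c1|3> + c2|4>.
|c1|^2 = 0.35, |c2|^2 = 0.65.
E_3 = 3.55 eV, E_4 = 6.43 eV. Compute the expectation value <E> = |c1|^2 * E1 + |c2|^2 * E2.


<E> = |c1|^2 * E1 + |c2|^2 * E2
= 0.35 * 3.55 + 0.65 * 6.43
= 1.2425 + 4.1795
= 5.422 eV

5.422


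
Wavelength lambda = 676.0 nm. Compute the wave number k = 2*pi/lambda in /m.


k = 2 * pi / lambda
= 6.2832 / (676.0e-9)
= 6.2832 / 6.7600e-07
= 9.2947e+06 /m

9.2947e+06


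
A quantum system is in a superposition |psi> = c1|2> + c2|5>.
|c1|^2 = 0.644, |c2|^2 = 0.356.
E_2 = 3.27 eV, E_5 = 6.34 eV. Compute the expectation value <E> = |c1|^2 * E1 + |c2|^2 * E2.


<E> = |c1|^2 * E1 + |c2|^2 * E2
= 0.644 * 3.27 + 0.356 * 6.34
= 2.1059 + 2.257
= 4.3629 eV

4.3629


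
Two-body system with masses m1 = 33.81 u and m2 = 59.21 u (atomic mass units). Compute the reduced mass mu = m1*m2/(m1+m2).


mu = m1 * m2 / (m1 + m2)
= 33.81 * 59.21 / (33.81 + 59.21)
= 2001.8901 / 93.02
= 21.5211 u

21.5211


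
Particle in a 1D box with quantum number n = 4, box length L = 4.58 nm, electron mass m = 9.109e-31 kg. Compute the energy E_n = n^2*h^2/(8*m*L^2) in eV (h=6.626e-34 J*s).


E = n^2 * h^2 / (8 * m * L^2)
= 4^2 * (6.626e-34)^2 / (8 * 9.109e-31 * (4.58e-9)^2)
= 16 * 4.3904e-67 / (8 * 9.109e-31 * 2.0976e-17)
= 4.5955e-20 J
= 0.2869 eV

0.2869


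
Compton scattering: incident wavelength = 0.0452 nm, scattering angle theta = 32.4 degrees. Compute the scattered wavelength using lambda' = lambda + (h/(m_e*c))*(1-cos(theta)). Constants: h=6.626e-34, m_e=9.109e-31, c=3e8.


Compton wavelength: h/(m_e*c) = 2.4247e-12 m
d_lambda = 2.4247e-12 * (1 - cos(32.4 deg))
= 2.4247e-12 * 0.155672
= 3.7746e-13 m = 0.000377 nm
lambda' = 0.0452 + 0.000377
= 0.045577 nm

0.045577


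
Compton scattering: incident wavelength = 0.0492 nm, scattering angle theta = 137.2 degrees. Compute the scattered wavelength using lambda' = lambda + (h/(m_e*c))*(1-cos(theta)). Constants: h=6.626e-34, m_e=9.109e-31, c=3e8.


Compton wavelength: h/(m_e*c) = 2.4247e-12 m
d_lambda = 2.4247e-12 * (1 - cos(137.2 deg))
= 2.4247e-12 * 1.73373
= 4.2038e-12 m = 0.004204 nm
lambda' = 0.0492 + 0.004204
= 0.053404 nm

0.053404


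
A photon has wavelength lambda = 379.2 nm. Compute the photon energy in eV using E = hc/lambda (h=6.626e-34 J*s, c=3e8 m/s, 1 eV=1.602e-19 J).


E = hc / lambda
= (6.626e-34)(3e8) / (379.2e-9)
= 1.9878e-25 / 3.7920e-07
= 5.2421e-19 J
Converting to eV: 5.2421e-19 / 1.602e-19
= 3.2722 eV

3.2722


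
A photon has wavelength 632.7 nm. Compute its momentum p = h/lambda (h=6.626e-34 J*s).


p = h / lambda
= 6.626e-34 / (632.7e-9)
= 6.626e-34 / 6.3270e-07
= 1.0473e-27 kg*m/s

1.0473e-27


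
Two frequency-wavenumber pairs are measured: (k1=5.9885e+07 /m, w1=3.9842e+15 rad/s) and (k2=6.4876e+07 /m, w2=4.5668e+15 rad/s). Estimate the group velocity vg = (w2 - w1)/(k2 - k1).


vg = (w2 - w1) / (k2 - k1)
= (4.5668e+15 - 3.9842e+15) / (6.4876e+07 - 5.9885e+07)
= 5.8260e+14 / 4.9910e+06
= 1.1673e+08 m/s

1.1673e+08


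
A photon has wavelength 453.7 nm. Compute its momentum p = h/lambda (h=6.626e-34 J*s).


p = h / lambda
= 6.626e-34 / (453.7e-9)
= 6.626e-34 / 4.5370e-07
= 1.4604e-27 kg*m/s

1.4604e-27


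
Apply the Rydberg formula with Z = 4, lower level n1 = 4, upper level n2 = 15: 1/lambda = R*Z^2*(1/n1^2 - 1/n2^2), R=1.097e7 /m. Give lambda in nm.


1/lambda = R * Z^2 * (1/n1^2 - 1/n2^2)
= 1.097e7 * 4^2 * (1/4^2 - 1/15^2)
= 1.097e7 * 16 * (0.0625 - 0.004444)
= 1.0190e+07 /m
lambda = 1 / 1.0190e+07
= 98.1363 nm

98.1363


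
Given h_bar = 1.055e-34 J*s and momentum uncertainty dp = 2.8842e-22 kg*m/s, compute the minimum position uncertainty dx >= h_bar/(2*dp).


dx = h_bar / (2 * dp)
= 1.055e-34 / (2 * 2.8842e-22)
= 1.055e-34 / 5.7684e-22
= 1.8289e-13 m

1.8289e-13


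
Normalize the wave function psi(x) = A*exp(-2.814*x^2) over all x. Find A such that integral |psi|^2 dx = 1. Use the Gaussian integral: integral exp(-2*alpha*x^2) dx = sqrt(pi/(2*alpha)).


integral |psi|^2 dx = A^2 * sqrt(pi/(2*alpha)) = 1
A^2 = sqrt(2*alpha/pi)
= sqrt(2 * 2.814 / pi)
= 1.33845
A = sqrt(1.33845)
= 1.1569

1.1569


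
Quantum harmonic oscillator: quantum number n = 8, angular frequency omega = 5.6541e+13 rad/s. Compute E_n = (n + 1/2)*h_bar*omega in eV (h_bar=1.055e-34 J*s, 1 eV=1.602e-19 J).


E = (n + 1/2) * h_bar * omega
= (8 + 0.5) * 1.055e-34 * 5.6541e+13
= 8.5 * 5.9651e-21
= 5.0703e-20 J
= 0.3165 eV

0.3165


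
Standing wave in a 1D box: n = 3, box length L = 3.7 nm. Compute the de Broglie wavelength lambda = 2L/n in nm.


lambda = 2L / n
= 2 * 3.7 / 3
= 7.4 / 3
= 2.4667 nm

2.4667


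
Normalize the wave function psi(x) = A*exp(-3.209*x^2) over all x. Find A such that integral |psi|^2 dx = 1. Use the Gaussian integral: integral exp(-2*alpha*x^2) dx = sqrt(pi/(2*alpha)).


integral |psi|^2 dx = A^2 * sqrt(pi/(2*alpha)) = 1
A^2 = sqrt(2*alpha/pi)
= sqrt(2 * 3.209 / pi)
= 1.429305
A = sqrt(1.429305)
= 1.1955

1.1955


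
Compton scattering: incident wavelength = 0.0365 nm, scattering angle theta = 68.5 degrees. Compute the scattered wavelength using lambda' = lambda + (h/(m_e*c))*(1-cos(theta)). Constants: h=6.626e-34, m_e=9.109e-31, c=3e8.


Compton wavelength: h/(m_e*c) = 2.4247e-12 m
d_lambda = 2.4247e-12 * (1 - cos(68.5 deg))
= 2.4247e-12 * 0.633499
= 1.5360e-12 m = 0.001536 nm
lambda' = 0.0365 + 0.001536
= 0.038036 nm

0.038036


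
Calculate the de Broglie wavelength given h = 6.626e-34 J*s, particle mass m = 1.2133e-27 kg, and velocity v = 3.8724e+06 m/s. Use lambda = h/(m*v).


lambda = h / (m * v)
= 6.626e-34 / (1.2133e-27 * 3.8724e+06)
= 6.626e-34 / 4.6984e-21
= 1.4103e-13 m

1.4103e-13


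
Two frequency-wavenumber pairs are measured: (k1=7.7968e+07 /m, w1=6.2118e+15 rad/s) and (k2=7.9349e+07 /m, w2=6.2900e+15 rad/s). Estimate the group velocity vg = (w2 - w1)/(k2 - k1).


vg = (w2 - w1) / (k2 - k1)
= (6.2900e+15 - 6.2118e+15) / (7.9349e+07 - 7.7968e+07)
= 7.8200e+13 / 1.3810e+06
= 5.6626e+07 m/s

5.6626e+07


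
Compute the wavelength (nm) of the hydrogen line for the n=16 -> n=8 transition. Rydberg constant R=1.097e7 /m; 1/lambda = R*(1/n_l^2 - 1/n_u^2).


1/lambda = R * (1/n_l^2 - 1/n_u^2)
= 1.097e7 * (1/8^2 - 1/16^2)
= 1.097e7 * (0.015625 - 0.003906)
= 1.097e7 * 0.011719
= 1.2855e+05 /m
lambda = 1 / 1.2855e+05 = 7778.7906 nm

7778.7906


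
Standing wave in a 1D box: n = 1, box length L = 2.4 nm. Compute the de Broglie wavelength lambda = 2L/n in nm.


lambda = 2L / n
= 2 * 2.4 / 1
= 4.8 / 1
= 4.8 nm

4.8


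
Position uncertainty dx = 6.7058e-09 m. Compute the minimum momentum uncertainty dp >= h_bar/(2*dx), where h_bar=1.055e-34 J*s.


dp = h_bar / (2 * dx)
= 1.055e-34 / (2 * 6.7058e-09)
= 1.055e-34 / 1.3412e-08
= 7.8663e-27 kg*m/s

7.8663e-27


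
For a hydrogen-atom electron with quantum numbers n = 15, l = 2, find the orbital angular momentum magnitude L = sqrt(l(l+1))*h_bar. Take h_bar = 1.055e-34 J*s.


L = sqrt(l*(l+1)) * h_bar
= sqrt(2 * 3) * 1.055e-34
= sqrt(6) * 1.055e-34
= 2.4495 * 1.055e-34
= 2.5842e-34 J*s

2.5842e-34


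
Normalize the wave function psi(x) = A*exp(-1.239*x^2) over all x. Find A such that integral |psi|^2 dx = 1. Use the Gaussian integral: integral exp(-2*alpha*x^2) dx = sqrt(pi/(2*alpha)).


integral |psi|^2 dx = A^2 * sqrt(pi/(2*alpha)) = 1
A^2 = sqrt(2*alpha/pi)
= sqrt(2 * 1.239 / pi)
= 0.888128
A = sqrt(0.888128)
= 0.9424

0.9424


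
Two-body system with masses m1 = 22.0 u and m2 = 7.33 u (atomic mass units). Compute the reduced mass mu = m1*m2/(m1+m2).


mu = m1 * m2 / (m1 + m2)
= 22.0 * 7.33 / (22.0 + 7.33)
= 161.26 / 29.33
= 5.4981 u

5.4981


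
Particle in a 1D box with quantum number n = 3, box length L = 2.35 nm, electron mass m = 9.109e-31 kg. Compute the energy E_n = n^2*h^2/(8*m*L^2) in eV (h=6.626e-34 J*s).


E = n^2 * h^2 / (8 * m * L^2)
= 3^2 * (6.626e-34)^2 / (8 * 9.109e-31 * (2.35e-9)^2)
= 9 * 4.3904e-67 / (8 * 9.109e-31 * 5.5225e-18)
= 9.8186e-20 J
= 0.6129 eV

0.6129


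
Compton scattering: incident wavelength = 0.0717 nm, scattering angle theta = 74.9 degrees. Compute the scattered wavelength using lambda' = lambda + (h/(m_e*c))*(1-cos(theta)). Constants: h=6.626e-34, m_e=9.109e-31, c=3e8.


Compton wavelength: h/(m_e*c) = 2.4247e-12 m
d_lambda = 2.4247e-12 * (1 - cos(74.9 deg))
= 2.4247e-12 * 0.739495
= 1.7931e-12 m = 0.001793 nm
lambda' = 0.0717 + 0.001793
= 0.073493 nm

0.073493


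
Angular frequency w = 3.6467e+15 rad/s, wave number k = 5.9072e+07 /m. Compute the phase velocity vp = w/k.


vp = w / k
= 3.6467e+15 / 5.9072e+07
= 6.1733e+07 m/s

6.1733e+07


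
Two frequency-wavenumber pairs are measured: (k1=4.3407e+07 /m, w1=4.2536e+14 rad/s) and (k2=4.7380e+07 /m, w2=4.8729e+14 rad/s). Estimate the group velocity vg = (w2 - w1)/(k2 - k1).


vg = (w2 - w1) / (k2 - k1)
= (4.8729e+14 - 4.2536e+14) / (4.7380e+07 - 4.3407e+07)
= 6.1930e+13 / 3.9730e+06
= 1.5588e+07 m/s

1.5588e+07


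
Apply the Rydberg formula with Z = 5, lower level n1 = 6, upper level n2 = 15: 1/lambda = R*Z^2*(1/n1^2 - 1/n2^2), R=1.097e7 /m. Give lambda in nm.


1/lambda = R * Z^2 * (1/n1^2 - 1/n2^2)
= 1.097e7 * 5^2 * (1/6^2 - 1/15^2)
= 1.097e7 * 25 * (0.027778 - 0.004444)
= 6.3992e+06 /m
lambda = 1 / 6.3992e+06
= 156.2703 nm

156.2703


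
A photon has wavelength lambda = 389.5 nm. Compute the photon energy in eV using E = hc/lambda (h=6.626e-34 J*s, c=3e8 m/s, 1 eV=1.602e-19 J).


E = hc / lambda
= (6.626e-34)(3e8) / (389.5e-9)
= 1.9878e-25 / 3.8950e-07
= 5.1035e-19 J
Converting to eV: 5.1035e-19 / 1.602e-19
= 3.1857 eV

3.1857


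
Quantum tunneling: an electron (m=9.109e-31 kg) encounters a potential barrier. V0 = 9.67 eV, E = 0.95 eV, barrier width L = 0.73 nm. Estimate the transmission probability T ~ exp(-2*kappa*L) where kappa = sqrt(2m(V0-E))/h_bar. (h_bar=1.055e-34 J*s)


V0 - E = 8.72 eV = 1.3969e-18 J
kappa = sqrt(2 * m * (V0-E)) / h_bar
= sqrt(2 * 9.109e-31 * 1.3969e-18) / 1.055e-34
= 1.5121e+10 /m
2*kappa*L = 2 * 1.5121e+10 * 0.73e-9
= 22.077
T = exp(-22.077) = 2.582716e-10

2.582716e-10


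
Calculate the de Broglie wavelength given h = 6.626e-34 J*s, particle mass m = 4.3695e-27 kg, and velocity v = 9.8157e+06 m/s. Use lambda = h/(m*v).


lambda = h / (m * v)
= 6.626e-34 / (4.3695e-27 * 9.8157e+06)
= 6.626e-34 / 4.2890e-20
= 1.5449e-14 m

1.5449e-14


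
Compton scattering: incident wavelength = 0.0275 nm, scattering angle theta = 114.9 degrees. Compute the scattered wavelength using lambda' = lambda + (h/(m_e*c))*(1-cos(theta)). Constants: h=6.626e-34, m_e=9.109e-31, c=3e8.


Compton wavelength: h/(m_e*c) = 2.4247e-12 m
d_lambda = 2.4247e-12 * (1 - cos(114.9 deg))
= 2.4247e-12 * 1.421036
= 3.4456e-12 m = 0.003446 nm
lambda' = 0.0275 + 0.003446
= 0.030946 nm

0.030946


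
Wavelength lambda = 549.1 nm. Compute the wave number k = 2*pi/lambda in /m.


k = 2 * pi / lambda
= 6.2832 / (549.1e-9)
= 6.2832 / 5.4910e-07
= 1.1443e+07 /m

1.1443e+07


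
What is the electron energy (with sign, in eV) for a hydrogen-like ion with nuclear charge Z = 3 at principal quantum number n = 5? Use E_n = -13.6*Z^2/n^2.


E_n = -13.6 * Z^2 / n^2
= -13.6 * 3^2 / 5^2
= -13.6 * 9 / 25
= -4.896 eV

-4.896
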